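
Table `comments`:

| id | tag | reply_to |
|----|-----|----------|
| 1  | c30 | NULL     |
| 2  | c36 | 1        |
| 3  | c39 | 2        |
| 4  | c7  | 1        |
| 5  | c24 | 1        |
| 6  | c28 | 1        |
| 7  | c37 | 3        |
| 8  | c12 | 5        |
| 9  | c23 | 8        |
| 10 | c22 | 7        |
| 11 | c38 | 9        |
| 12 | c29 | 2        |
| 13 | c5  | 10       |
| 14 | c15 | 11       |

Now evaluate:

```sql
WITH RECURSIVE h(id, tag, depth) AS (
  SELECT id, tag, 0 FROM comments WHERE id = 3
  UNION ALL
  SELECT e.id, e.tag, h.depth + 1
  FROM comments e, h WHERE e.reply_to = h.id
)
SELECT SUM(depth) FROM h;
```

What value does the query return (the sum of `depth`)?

Base: id=3 (c39) at depth 0.
Iteration 1: rows with reply_to in {3} -> c37 (id 7, depth 1).
Iteration 2: rows with reply_to in {7} -> c22 (id 10, depth 2).
Iteration 3: rows with reply_to in {10} -> c5 (id 13, depth 3).
Iteration 4: no rows with reply_to in {13}; recursion stops.
SUM(depth) = 0 + 1 + 2 + 3 = 6.

6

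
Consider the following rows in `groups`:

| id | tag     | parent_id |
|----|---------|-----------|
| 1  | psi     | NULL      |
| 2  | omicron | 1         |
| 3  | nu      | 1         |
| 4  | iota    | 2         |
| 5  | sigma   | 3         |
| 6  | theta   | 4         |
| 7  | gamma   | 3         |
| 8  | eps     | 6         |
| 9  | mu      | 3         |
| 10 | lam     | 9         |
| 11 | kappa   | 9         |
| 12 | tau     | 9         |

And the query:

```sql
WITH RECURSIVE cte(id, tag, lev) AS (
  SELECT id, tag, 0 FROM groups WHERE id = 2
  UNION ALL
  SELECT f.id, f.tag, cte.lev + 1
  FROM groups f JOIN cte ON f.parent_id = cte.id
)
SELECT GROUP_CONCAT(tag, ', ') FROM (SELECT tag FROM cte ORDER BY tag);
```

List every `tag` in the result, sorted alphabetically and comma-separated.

eps, iota, omicron, theta

Base: id=2 (omicron) at lev 0.
Iteration 1: rows with parent_id in {2} -> iota (id 4, lev 1).
Iteration 2: rows with parent_id in {4} -> theta (id 6, lev 2).
Iteration 3: rows with parent_id in {6} -> eps (id 8, lev 3).
Iteration 4: no rows with parent_id in {8}; recursion stops.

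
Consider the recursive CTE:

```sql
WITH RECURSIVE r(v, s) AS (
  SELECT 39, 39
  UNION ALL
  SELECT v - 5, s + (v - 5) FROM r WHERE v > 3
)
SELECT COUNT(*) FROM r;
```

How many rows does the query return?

9

Base: v=39, s=39.
Iteration 1: 39 > 3 holds -> v = 39 - 5 = 34, s = 39 + 34 = 73.
Iteration 2: 34 > 3 holds -> v = 34 - 5 = 29, s = 73 + 29 = 102.
Iteration 3: 29 > 3 holds -> v = 29 - 5 = 24, s = 102 + 24 = 126.
Iteration 4: 24 > 3 holds -> v = 24 - 5 = 19, s = 126 + 19 = 145.
Iteration 5: 19 > 3 holds -> v = 19 - 5 = 14, s = 145 + 14 = 159.
Iteration 6: 14 > 3 holds -> v = 14 - 5 = 9, s = 159 + 9 = 168.
Iteration 7: 9 > 3 holds -> v = 9 - 5 = 4, s = 168 + 4 = 172.
Iteration 8: 4 > 3 holds -> v = 4 - 5 = -1, s = 172 + -1 = 171.
Iteration 9: -1 > 3 fails; recursion stops.
Total rows emitted: 9.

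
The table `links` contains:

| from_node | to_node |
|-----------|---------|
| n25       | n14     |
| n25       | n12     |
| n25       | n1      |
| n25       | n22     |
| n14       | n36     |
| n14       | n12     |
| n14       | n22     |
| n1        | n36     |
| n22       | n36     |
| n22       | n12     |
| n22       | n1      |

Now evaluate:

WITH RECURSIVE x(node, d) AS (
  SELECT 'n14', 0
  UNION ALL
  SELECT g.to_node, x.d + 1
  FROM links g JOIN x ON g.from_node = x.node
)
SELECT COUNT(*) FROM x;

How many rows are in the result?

Base: (n14, d=0).
Iteration 1: edges from {n14} -> (n12, d=1), (n22, d=1), (n36, d=1).
Iteration 2: edges from {n12,n22,n36} -> (n1, d=2), (n12, d=2), (n36, d=2).
Iteration 3: edges from {n1,n12,n36} -> (n36, d=3).
Iteration 4: no outgoing edges from {n36}; recursion stops.
Total rows emitted: 8.

8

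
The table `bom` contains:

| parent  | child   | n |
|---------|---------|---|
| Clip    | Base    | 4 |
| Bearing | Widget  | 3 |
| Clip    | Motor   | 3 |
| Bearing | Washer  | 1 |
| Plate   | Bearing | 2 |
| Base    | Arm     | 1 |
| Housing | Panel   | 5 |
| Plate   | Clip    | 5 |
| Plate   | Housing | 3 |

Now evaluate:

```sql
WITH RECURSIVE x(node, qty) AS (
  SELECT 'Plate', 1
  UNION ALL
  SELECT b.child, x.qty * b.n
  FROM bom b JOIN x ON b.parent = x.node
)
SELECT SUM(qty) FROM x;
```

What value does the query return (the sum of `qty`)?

Base: (Plate, qty=1).
Iteration 1: components of {Plate} -> Bearing = 1*2 = 2, Clip = 1*5 = 5, Housing = 1*3 = 3.
Iteration 2: components of {Bearing,Clip,Housing} -> Base = 5*4 = 20, Motor = 5*3 = 15, Panel = 3*5 = 15, Washer = 2*1 = 2, Widget = 2*3 = 6.
Iteration 3: components of {Base,Motor,Panel,Washer,Widget} -> Arm = 20*1 = 20.
Iteration 4: no further components; recursion stops.
SUM(qty) = 1 + 5 + 3 + 2 + 15 + 20 + 15 + 6 + 2 + 20 = 89.

89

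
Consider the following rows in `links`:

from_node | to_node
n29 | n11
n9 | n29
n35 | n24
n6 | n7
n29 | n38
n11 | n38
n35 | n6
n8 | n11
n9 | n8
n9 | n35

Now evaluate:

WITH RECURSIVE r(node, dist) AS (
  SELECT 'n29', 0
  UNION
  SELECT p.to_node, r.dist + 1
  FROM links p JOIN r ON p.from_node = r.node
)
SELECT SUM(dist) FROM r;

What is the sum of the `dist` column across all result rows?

4

Base: (n29, dist=0).
Iteration 1: edges from {n29} -> (n11, dist=1), (n38, dist=1).
Iteration 2: edges from {n11,n38} -> (n38, dist=2).
Iteration 3: no outgoing edges from {n38}; recursion stops.
SUM(dist) = 0 + 1 + 1 + 2 = 4.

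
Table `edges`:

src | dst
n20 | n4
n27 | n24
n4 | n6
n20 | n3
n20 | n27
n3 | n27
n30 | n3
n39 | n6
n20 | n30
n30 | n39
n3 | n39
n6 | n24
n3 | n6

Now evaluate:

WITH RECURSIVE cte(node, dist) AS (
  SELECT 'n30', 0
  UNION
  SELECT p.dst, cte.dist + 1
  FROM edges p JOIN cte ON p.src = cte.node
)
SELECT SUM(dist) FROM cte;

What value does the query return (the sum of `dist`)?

Base: (n30, dist=0).
Iteration 1: edges from {n30} -> (n3, dist=1), (n39, dist=1).
Iteration 2: edges from {n3,n39} -> (n27, dist=2), (n39, dist=2), (n6, dist=2). [UNION drops 1 duplicate row(s)]
Iteration 3: edges from {n27,n39,n6} -> (n24, dist=3), (n6, dist=3). [UNION drops 1 duplicate row(s)]
Iteration 4: edges from {n24,n6} -> (n24, dist=4).
Iteration 5: no outgoing edges from {n24}; recursion stops.
SUM(dist) = 0 + 1 + 1 + 2 + 2 + 2 + 3 + 3 + 4 = 18.

18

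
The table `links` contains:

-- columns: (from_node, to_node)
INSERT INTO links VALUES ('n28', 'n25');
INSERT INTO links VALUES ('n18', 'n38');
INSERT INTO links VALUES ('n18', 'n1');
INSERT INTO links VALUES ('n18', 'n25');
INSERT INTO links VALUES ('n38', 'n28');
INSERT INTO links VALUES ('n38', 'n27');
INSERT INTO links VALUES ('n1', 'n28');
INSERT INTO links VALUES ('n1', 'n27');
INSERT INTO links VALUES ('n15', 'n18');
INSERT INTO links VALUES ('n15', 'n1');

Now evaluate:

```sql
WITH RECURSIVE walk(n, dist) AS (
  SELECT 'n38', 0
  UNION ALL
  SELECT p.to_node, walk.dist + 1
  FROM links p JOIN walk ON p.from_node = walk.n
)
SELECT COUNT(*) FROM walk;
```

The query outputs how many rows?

Base: (n38, dist=0).
Iteration 1: edges from {n38} -> (n27, dist=1), (n28, dist=1).
Iteration 2: edges from {n27,n28} -> (n25, dist=2).
Iteration 3: no outgoing edges from {n25}; recursion stops.
Total rows emitted: 4.

4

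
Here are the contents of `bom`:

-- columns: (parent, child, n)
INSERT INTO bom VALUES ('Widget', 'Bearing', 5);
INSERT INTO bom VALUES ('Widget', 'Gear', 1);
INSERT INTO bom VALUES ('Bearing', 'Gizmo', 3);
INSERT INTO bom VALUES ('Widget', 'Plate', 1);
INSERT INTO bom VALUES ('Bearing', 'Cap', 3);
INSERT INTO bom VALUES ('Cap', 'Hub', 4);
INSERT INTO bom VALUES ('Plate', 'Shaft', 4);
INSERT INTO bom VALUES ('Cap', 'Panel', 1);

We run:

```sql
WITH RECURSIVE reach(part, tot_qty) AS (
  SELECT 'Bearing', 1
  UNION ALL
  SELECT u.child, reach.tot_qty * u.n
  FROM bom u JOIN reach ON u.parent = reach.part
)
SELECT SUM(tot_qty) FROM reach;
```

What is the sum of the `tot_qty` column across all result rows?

22

Base: (Bearing, tot_qty=1).
Iteration 1: components of {Bearing} -> Cap = 1*3 = 3, Gizmo = 1*3 = 3.
Iteration 2: components of {Cap,Gizmo} -> Hub = 3*4 = 12, Panel = 3*1 = 3.
Iteration 3: no further components; recursion stops.
SUM(tot_qty) = 1 + 3 + 3 + 12 + 3 = 22.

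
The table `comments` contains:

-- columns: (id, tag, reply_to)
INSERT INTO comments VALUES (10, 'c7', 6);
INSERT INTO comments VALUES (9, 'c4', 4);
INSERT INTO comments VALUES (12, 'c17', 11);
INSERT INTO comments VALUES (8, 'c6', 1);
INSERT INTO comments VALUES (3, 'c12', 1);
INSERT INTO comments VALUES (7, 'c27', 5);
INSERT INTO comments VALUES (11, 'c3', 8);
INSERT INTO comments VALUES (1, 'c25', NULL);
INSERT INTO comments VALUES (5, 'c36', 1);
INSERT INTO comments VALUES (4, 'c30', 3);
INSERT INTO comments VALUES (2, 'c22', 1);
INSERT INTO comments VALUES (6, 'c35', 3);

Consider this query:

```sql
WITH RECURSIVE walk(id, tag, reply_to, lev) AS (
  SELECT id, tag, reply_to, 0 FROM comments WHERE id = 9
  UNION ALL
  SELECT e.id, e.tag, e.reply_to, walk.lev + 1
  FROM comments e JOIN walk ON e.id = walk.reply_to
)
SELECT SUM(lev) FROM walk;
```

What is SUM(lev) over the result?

6

Base: id=9 (c4), reply_to=4, lev 0.
Iteration 1: join on id=4 -> c30 (id 4, reply_to=3, lev 1).
Iteration 2: join on id=3 -> c12 (id 3, reply_to=1, lev 2).
Iteration 3: join on id=1 -> c25 (id 1, reply_to=NULL, lev 3).
Iteration 4: reply_to is NULL; no match; recursion stops.
SUM(lev) = 0 + 1 + 2 + 3 = 6.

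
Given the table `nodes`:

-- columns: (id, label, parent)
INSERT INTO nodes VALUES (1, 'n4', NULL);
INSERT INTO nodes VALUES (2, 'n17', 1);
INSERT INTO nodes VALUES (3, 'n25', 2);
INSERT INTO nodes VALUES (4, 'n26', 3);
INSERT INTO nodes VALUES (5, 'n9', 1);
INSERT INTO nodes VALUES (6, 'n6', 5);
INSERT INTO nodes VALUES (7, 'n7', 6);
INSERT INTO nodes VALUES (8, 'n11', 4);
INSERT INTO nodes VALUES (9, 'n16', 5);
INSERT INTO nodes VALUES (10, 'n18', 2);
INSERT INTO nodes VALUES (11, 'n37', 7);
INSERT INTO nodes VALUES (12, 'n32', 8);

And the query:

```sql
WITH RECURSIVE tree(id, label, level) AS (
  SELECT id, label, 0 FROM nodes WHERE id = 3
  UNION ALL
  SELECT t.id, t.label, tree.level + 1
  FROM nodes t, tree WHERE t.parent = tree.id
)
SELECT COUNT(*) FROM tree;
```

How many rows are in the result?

Base: id=3 (n25) at level 0.
Iteration 1: rows with parent in {3} -> n26 (id 4, level 1).
Iteration 2: rows with parent in {4} -> n11 (id 8, level 2).
Iteration 3: rows with parent in {8} -> n32 (id 12, level 3).
Iteration 4: no rows with parent in {12}; recursion stops.
Total rows emitted: 4.

4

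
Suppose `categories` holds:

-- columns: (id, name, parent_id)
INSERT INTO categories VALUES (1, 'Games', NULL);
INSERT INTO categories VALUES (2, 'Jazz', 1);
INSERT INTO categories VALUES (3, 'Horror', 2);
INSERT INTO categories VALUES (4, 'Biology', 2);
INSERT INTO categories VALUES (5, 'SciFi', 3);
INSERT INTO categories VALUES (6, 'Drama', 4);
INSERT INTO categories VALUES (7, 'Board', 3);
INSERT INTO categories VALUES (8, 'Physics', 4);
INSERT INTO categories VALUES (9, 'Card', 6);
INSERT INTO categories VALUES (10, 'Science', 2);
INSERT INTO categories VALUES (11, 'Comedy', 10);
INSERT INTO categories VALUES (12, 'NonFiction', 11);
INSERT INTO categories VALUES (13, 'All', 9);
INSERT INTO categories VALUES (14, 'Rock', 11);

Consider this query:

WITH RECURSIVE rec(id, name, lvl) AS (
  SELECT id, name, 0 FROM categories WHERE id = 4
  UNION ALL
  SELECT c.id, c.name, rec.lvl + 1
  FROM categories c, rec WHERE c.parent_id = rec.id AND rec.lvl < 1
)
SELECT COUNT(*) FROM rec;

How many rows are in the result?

Base: id=4 (Biology) at lvl 0.
Iteration 1: rows with parent_id in {4} -> Drama (id 6, lvl 1), Physics (id 8, lvl 1).
Iteration 2: lvl < 1 fails for all current rows; recursion stops.
Total rows emitted: 3.

3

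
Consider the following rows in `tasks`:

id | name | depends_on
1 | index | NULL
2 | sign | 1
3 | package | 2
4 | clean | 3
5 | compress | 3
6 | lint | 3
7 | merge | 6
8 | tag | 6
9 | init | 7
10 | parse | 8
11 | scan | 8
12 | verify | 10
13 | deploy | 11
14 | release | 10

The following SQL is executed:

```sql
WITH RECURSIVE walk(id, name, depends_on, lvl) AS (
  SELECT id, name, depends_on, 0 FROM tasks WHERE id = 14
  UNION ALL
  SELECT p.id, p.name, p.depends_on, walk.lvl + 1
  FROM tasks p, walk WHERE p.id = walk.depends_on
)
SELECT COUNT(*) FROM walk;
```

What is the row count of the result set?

7

Base: id=14 (release), depends_on=10, lvl 0.
Iteration 1: join on id=10 -> parse (id 10, depends_on=8, lvl 1).
Iteration 2: join on id=8 -> tag (id 8, depends_on=6, lvl 2).
Iteration 3: join on id=6 -> lint (id 6, depends_on=3, lvl 3).
Iteration 4: join on id=3 -> package (id 3, depends_on=2, lvl 4).
Iteration 5: join on id=2 -> sign (id 2, depends_on=1, lvl 5).
Iteration 6: join on id=1 -> index (id 1, depends_on=NULL, lvl 6).
Iteration 7: depends_on is NULL; no match; recursion stops.
Total rows emitted: 7.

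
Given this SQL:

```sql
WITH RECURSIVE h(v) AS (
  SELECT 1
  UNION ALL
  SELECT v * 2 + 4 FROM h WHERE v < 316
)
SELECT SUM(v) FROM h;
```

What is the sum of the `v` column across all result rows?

607

Base: v=1.
Iteration 1: 1 < 316 holds -> v = 1 * 2 + 4 = 6.
Iteration 2: 6 < 316 holds -> v = 6 * 2 + 4 = 16.
Iteration 3: 16 < 316 holds -> v = 16 * 2 + 4 = 36.
Iteration 4: 36 < 316 holds -> v = 36 * 2 + 4 = 76.
Iteration 5: 76 < 316 holds -> v = 76 * 2 + 4 = 156.
Iteration 6: 156 < 316 holds -> v = 156 * 2 + 4 = 316.
Iteration 7: 316 < 316 fails; recursion stops.
SUM(v) = 1 + 6 + 16 + 36 + 76 + 156 + 316 = 607.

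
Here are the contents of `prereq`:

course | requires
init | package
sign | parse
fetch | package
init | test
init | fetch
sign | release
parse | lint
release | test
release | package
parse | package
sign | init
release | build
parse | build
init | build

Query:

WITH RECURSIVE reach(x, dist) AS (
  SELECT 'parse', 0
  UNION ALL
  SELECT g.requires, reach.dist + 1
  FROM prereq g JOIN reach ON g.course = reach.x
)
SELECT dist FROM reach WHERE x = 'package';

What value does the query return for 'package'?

1

Base: (parse, dist=0).
Iteration 1: edges from {parse} -> (build, dist=1), (lint, dist=1), (package, dist=1).
Iteration 2: no outgoing edges from {build,lint,package}; recursion stops.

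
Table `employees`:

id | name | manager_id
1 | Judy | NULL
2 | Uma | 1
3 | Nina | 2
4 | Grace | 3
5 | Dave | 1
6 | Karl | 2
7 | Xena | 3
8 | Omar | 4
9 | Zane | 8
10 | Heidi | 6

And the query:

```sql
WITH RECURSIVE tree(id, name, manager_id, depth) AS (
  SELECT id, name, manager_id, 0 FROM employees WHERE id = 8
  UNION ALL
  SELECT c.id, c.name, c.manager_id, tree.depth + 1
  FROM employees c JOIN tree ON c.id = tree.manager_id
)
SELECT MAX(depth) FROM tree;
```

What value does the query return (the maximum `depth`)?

Base: id=8 (Omar), manager_id=4, depth 0.
Iteration 1: join on id=4 -> Grace (id 4, manager_id=3, depth 1).
Iteration 2: join on id=3 -> Nina (id 3, manager_id=2, depth 2).
Iteration 3: join on id=2 -> Uma (id 2, manager_id=1, depth 3).
Iteration 4: join on id=1 -> Judy (id 1, manager_id=NULL, depth 4).
Iteration 5: manager_id is NULL; no match; recursion stops.
depth values: 0, 1, 2, 3, 4; the maximum is 4.

4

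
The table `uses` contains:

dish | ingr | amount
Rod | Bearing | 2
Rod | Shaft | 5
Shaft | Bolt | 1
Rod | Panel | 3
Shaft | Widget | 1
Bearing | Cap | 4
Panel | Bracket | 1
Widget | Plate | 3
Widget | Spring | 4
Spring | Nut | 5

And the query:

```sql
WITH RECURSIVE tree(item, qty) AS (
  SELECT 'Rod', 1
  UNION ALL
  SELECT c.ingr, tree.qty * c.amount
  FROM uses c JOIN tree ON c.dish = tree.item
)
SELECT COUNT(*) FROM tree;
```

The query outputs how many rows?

11

Base: (Rod, qty=1).
Iteration 1: components of {Rod} -> Bearing = 1*2 = 2, Panel = 1*3 = 3, Shaft = 1*5 = 5.
Iteration 2: components of {Bearing,Panel,Shaft} -> Bolt = 5*1 = 5, Bracket = 3*1 = 3, Cap = 2*4 = 8, Widget = 5*1 = 5.
Iteration 3: components of {Bolt,Bracket,Cap,Widget} -> Plate = 5*3 = 15, Spring = 5*4 = 20.
Iteration 4: components of {Plate,Spring} -> Nut = 20*5 = 100.
Iteration 5: no further components; recursion stops.
Total rows emitted: 11.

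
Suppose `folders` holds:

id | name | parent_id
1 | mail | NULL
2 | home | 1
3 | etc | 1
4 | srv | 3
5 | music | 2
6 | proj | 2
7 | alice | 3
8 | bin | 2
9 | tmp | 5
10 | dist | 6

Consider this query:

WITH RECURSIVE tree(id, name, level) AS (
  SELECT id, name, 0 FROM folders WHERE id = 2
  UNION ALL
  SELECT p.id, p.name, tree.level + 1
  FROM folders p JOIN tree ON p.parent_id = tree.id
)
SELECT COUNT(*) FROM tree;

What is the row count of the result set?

Base: id=2 (home) at level 0.
Iteration 1: rows with parent_id in {2} -> music (id 5, level 1), proj (id 6, level 1), bin (id 8, level 1).
Iteration 2: rows with parent_id in {5,6,8} -> tmp (id 9, level 2), dist (id 10, level 2).
Iteration 3: no rows with parent_id in {9,10}; recursion stops.
Total rows emitted: 6.

6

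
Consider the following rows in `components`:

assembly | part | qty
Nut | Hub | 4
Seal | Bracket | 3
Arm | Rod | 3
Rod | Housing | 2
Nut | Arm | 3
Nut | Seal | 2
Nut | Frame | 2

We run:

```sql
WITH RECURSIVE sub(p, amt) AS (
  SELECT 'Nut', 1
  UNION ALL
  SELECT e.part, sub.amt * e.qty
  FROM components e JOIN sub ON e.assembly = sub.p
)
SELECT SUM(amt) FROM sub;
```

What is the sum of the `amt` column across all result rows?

Base: (Nut, amt=1).
Iteration 1: components of {Nut} -> Arm = 1*3 = 3, Frame = 1*2 = 2, Hub = 1*4 = 4, Seal = 1*2 = 2.
Iteration 2: components of {Arm,Frame,Hub,Seal} -> Bracket = 2*3 = 6, Rod = 3*3 = 9.
Iteration 3: components of {Bracket,Rod} -> Housing = 9*2 = 18.
Iteration 4: no further components; recursion stops.
SUM(amt) = 1 + 4 + 3 + 2 + 2 + 9 + 6 + 18 = 45.

45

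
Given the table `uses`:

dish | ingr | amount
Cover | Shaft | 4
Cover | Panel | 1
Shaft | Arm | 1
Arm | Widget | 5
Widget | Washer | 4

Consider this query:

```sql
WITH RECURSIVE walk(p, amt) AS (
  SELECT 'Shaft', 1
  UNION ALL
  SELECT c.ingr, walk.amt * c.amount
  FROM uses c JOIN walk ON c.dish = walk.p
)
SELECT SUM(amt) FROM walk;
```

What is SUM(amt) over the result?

27

Base: (Shaft, amt=1).
Iteration 1: components of {Shaft} -> Arm = 1*1 = 1.
Iteration 2: components of {Arm} -> Widget = 1*5 = 5.
Iteration 3: components of {Widget} -> Washer = 5*4 = 20.
Iteration 4: no further components; recursion stops.
SUM(amt) = 1 + 1 + 5 + 20 = 27.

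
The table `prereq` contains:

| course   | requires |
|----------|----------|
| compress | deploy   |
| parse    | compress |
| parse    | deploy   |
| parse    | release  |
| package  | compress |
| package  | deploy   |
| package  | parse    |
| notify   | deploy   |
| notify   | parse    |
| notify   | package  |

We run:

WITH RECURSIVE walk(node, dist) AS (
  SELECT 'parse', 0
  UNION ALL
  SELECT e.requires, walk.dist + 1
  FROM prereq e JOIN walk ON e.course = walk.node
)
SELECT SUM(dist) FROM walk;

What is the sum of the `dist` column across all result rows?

5

Base: (parse, dist=0).
Iteration 1: edges from {parse} -> (compress, dist=1), (deploy, dist=1), (release, dist=1).
Iteration 2: edges from {compress,deploy,release} -> (deploy, dist=2).
Iteration 3: no outgoing edges from {deploy}; recursion stops.
SUM(dist) = 0 + 1 + 1 + 1 + 2 = 5.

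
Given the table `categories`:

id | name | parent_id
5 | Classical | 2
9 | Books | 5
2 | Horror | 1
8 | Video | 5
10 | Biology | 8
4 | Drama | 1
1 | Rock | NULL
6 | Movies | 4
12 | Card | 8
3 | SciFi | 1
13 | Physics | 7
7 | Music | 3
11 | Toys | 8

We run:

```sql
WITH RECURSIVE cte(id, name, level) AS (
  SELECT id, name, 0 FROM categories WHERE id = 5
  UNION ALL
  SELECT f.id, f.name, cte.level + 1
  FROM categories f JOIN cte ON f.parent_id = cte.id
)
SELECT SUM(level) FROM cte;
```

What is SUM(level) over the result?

Base: id=5 (Classical) at level 0.
Iteration 1: rows with parent_id in {5} -> Video (id 8, level 1), Books (id 9, level 1).
Iteration 2: rows with parent_id in {8,9} -> Biology (id 10, level 2), Toys (id 11, level 2), Card (id 12, level 2).
Iteration 3: no rows with parent_id in {10,11,12}; recursion stops.
SUM(level) = 0 + 1 + 1 + 2 + 2 + 2 = 8.

8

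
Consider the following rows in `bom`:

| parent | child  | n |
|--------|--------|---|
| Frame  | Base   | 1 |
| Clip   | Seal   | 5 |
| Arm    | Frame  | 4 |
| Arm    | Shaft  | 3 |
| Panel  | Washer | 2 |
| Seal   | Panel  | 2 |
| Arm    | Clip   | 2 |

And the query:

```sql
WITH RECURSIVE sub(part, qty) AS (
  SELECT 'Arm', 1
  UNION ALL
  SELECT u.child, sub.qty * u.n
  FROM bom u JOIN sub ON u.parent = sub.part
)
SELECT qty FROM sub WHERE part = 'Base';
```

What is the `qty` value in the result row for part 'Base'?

Base: (Arm, qty=1).
Iteration 1: components of {Arm} -> Clip = 1*2 = 2, Frame = 1*4 = 4, Shaft = 1*3 = 3.
Iteration 2: components of {Clip,Frame,Shaft} -> Base = 4*1 = 4, Seal = 2*5 = 10.
Iteration 3: components of {Base,Seal} -> Panel = 10*2 = 20.
Iteration 4: components of {Panel} -> Washer = 20*2 = 40.
Iteration 5: no further components; recursion stops.

4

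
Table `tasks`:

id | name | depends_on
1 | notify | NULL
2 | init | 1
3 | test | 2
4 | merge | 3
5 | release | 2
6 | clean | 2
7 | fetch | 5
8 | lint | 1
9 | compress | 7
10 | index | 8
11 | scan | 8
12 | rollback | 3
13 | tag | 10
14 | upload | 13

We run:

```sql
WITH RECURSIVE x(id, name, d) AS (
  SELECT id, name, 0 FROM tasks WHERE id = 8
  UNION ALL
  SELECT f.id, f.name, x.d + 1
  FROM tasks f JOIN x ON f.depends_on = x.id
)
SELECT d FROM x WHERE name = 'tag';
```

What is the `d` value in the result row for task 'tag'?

2

Base: id=8 (lint) at d 0.
Iteration 1: rows with depends_on in {8} -> index (id 10, d 1), scan (id 11, d 1).
Iteration 2: rows with depends_on in {10,11} -> tag (id 13, d 2).
Iteration 3: rows with depends_on in {13} -> upload (id 14, d 3).
Iteration 4: no rows with depends_on in {14}; recursion stops.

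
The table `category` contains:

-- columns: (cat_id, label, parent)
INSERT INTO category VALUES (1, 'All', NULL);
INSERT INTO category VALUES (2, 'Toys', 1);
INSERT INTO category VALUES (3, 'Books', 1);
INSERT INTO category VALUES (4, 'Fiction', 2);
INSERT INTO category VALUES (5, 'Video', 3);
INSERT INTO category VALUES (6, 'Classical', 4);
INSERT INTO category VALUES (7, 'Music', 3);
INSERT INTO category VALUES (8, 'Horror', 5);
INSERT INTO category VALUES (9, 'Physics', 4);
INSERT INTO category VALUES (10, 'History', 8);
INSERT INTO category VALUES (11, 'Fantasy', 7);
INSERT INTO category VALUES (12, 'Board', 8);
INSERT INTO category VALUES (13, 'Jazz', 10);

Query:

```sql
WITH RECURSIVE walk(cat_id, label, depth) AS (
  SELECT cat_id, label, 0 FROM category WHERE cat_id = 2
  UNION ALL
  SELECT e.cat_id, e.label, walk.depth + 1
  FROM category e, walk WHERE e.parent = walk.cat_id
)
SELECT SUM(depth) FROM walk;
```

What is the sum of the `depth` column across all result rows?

Base: cat_id=2 (Toys) at depth 0.
Iteration 1: rows with parent in {2} -> Fiction (id 4, depth 1).
Iteration 2: rows with parent in {4} -> Classical (id 6, depth 2), Physics (id 9, depth 2).
Iteration 3: no rows with parent in {6,9}; recursion stops.
SUM(depth) = 0 + 1 + 2 + 2 = 5.

5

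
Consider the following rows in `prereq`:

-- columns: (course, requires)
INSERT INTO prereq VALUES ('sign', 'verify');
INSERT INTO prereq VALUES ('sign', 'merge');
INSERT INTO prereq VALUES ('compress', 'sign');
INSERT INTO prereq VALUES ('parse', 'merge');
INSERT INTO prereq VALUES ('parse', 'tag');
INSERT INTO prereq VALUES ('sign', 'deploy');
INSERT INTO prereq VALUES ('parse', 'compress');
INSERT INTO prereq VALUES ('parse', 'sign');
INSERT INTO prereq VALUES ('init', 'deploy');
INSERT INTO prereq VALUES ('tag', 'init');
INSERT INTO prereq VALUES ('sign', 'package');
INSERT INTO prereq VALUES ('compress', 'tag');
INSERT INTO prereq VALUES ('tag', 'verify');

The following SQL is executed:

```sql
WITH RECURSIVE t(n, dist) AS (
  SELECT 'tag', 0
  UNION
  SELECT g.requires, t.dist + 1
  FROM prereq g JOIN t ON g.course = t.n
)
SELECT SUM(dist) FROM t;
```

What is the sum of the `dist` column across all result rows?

Base: (tag, dist=0).
Iteration 1: edges from {tag} -> (init, dist=1), (verify, dist=1).
Iteration 2: edges from {init,verify} -> (deploy, dist=2).
Iteration 3: no outgoing edges from {deploy}; recursion stops.
SUM(dist) = 0 + 1 + 1 + 2 = 4.

4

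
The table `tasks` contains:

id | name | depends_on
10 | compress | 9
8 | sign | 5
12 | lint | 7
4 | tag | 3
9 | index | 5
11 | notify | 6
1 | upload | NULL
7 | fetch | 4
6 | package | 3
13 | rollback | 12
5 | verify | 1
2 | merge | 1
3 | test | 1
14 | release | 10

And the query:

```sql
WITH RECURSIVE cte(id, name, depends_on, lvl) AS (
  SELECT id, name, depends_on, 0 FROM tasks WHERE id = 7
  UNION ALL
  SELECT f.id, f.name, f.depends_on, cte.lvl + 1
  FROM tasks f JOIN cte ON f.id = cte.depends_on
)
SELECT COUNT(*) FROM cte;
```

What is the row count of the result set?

4

Base: id=7 (fetch), depends_on=4, lvl 0.
Iteration 1: join on id=4 -> tag (id 4, depends_on=3, lvl 1).
Iteration 2: join on id=3 -> test (id 3, depends_on=1, lvl 2).
Iteration 3: join on id=1 -> upload (id 1, depends_on=NULL, lvl 3).
Iteration 4: depends_on is NULL; no match; recursion stops.
Total rows emitted: 4.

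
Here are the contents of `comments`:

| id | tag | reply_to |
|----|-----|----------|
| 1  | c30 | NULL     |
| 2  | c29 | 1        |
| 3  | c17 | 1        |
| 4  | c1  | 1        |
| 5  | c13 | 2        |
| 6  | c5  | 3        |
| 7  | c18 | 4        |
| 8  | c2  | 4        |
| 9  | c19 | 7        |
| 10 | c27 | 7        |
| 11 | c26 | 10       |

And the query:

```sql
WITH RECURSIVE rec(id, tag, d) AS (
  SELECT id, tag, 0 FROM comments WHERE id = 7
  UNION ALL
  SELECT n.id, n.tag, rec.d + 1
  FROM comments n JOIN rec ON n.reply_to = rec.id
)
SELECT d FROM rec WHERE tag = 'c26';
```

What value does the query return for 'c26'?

Base: id=7 (c18) at d 0.
Iteration 1: rows with reply_to in {7} -> c19 (id 9, d 1), c27 (id 10, d 1).
Iteration 2: rows with reply_to in {9,10} -> c26 (id 11, d 2).
Iteration 3: no rows with reply_to in {11}; recursion stops.

2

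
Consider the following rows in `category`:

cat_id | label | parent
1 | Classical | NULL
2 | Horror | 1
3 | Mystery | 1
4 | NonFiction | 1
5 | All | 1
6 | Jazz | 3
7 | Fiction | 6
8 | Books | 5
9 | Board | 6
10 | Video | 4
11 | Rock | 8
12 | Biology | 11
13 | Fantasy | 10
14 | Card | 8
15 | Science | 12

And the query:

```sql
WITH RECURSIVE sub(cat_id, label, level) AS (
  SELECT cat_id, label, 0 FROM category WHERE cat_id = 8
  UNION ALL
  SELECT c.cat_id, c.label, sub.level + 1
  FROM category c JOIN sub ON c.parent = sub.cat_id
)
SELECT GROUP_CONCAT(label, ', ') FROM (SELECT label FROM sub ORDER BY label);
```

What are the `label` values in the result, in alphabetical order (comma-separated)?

Biology, Books, Card, Rock, Science

Base: cat_id=8 (Books) at level 0.
Iteration 1: rows with parent in {8} -> Rock (id 11, level 1), Card (id 14, level 1).
Iteration 2: rows with parent in {11,14} -> Biology (id 12, level 2).
Iteration 3: rows with parent in {12} -> Science (id 15, level 3).
Iteration 4: no rows with parent in {15}; recursion stops.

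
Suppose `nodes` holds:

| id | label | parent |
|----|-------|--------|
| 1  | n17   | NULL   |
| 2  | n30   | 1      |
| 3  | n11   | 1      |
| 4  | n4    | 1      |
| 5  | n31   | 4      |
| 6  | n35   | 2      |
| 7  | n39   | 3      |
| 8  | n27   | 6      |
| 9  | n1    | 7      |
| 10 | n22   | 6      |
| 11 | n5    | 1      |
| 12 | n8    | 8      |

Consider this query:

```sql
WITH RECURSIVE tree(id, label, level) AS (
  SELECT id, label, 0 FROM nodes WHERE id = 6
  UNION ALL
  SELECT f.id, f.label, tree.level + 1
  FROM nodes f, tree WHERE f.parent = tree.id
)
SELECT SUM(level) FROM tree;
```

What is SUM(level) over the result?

Base: id=6 (n35) at level 0.
Iteration 1: rows with parent in {6} -> n27 (id 8, level 1), n22 (id 10, level 1).
Iteration 2: rows with parent in {8,10} -> n8 (id 12, level 2).
Iteration 3: no rows with parent in {12}; recursion stops.
SUM(level) = 0 + 1 + 1 + 2 = 4.

4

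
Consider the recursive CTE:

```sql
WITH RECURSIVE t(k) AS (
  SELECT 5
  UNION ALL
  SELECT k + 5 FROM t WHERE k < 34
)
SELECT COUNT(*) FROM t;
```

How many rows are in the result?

7

Base: k=5.
Iteration 1: 5 < 34 holds -> k = 5 + 5 = 10.
Iteration 2: 10 < 34 holds -> k = 10 + 5 = 15.
Iteration 3: 15 < 34 holds -> k = 15 + 5 = 20.
Iteration 4: 20 < 34 holds -> k = 20 + 5 = 25.
Iteration 5: 25 < 34 holds -> k = 25 + 5 = 30.
Iteration 6: 30 < 34 holds -> k = 30 + 5 = 35.
Iteration 7: 35 < 34 fails; recursion stops.
Total rows emitted: 7.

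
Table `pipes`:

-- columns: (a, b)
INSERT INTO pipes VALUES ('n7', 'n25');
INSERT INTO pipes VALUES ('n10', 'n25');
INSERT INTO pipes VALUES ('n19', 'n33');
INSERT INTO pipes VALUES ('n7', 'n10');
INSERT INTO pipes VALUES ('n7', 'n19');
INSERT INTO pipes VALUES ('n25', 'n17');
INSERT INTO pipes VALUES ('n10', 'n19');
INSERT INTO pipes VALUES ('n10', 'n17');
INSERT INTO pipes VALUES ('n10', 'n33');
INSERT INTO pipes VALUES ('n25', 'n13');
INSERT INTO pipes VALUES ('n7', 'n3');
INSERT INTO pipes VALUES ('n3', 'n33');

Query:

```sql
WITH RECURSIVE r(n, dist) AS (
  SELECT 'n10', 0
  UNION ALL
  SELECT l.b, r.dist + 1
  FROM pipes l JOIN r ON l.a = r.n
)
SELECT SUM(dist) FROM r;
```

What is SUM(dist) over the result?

10

Base: (n10, dist=0).
Iteration 1: edges from {n10} -> (n17, dist=1), (n19, dist=1), (n25, dist=1), (n33, dist=1).
Iteration 2: edges from {n17,n19,n25,n33} -> (n13, dist=2), (n17, dist=2), (n33, dist=2).
Iteration 3: no outgoing edges from {n13,n17,n33}; recursion stops.
SUM(dist) = 0 + 1 + 1 + 1 + 1 + 2 + 2 + 2 = 10.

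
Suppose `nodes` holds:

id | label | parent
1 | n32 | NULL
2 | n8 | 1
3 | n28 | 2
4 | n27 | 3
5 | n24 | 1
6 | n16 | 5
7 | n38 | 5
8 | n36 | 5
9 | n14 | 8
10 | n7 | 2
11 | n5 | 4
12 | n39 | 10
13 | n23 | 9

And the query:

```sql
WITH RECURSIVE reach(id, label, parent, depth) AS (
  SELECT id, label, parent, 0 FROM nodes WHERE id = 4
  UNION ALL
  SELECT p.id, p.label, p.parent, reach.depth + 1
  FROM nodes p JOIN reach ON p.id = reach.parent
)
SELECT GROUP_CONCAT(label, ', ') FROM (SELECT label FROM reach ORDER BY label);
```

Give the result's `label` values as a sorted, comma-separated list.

n27, n28, n32, n8

Base: id=4 (n27), parent=3, depth 0.
Iteration 1: join on id=3 -> n28 (id 3, parent=2, depth 1).
Iteration 2: join on id=2 -> n8 (id 2, parent=1, depth 2).
Iteration 3: join on id=1 -> n32 (id 1, parent=NULL, depth 3).
Iteration 4: parent is NULL; no match; recursion stops.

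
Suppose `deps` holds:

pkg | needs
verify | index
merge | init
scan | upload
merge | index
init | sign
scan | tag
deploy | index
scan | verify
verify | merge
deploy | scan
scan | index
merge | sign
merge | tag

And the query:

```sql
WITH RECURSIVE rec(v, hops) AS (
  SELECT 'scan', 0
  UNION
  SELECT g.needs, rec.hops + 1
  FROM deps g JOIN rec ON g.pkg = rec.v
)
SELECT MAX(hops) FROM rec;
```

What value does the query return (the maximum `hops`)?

Base: (scan, hops=0).
Iteration 1: edges from {scan} -> (index, hops=1), (tag, hops=1), (upload, hops=1), (verify, hops=1).
Iteration 2: edges from {index,tag,upload,verify} -> (index, hops=2), (merge, hops=2).
Iteration 3: edges from {index,merge} -> (index, hops=3), (init, hops=3), (sign, hops=3), (tag, hops=3).
Iteration 4: edges from {index,init,sign,tag} -> (sign, hops=4).
Iteration 5: no outgoing edges from {sign}; recursion stops.
hops values: 0, 1, 1, 1, 1, 2, 2, 3, 3, 3, 3, 4; the maximum is 4.

4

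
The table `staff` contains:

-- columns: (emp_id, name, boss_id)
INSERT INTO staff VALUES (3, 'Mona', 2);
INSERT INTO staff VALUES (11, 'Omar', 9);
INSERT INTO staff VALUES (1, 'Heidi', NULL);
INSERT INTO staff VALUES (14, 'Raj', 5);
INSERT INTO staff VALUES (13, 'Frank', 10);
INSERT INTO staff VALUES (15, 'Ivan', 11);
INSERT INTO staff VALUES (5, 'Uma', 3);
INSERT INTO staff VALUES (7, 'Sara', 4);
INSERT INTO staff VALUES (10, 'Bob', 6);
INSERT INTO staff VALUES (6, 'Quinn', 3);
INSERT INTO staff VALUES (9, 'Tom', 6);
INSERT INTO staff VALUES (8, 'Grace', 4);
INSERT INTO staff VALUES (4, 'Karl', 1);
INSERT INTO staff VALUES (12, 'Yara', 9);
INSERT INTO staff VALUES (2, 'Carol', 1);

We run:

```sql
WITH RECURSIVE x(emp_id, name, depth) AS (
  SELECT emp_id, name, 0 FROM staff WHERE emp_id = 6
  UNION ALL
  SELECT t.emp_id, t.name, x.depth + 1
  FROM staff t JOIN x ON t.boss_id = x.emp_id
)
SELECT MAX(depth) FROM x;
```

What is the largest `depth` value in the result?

Base: emp_id=6 (Quinn) at depth 0.
Iteration 1: rows with boss_id in {6} -> Tom (id 9, depth 1), Bob (id 10, depth 1).
Iteration 2: rows with boss_id in {9,10} -> Omar (id 11, depth 2), Yara (id 12, depth 2), Frank (id 13, depth 2).
Iteration 3: rows with boss_id in {11,12,13} -> Ivan (id 15, depth 3).
Iteration 4: no rows with boss_id in {15}; recursion stops.
depth values: 0, 1, 1, 2, 2, 2, 3; the maximum is 3.

3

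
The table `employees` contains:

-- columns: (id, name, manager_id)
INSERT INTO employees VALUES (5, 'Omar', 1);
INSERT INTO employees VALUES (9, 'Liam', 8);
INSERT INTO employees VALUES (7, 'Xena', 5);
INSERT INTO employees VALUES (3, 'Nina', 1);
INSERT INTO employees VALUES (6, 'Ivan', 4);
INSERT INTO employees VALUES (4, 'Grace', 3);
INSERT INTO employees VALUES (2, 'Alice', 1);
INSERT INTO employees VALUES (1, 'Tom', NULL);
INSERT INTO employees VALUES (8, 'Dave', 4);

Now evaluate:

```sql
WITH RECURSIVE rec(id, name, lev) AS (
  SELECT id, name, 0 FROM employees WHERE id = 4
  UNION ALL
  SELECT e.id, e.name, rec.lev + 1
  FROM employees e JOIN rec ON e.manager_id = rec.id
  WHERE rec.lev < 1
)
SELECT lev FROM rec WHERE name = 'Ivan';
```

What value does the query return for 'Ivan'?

1

Base: id=4 (Grace) at lev 0.
Iteration 1: rows with manager_id in {4} -> Ivan (id 6, lev 1), Dave (id 8, lev 1).
Iteration 2: lev < 1 fails for all current rows; recursion stops.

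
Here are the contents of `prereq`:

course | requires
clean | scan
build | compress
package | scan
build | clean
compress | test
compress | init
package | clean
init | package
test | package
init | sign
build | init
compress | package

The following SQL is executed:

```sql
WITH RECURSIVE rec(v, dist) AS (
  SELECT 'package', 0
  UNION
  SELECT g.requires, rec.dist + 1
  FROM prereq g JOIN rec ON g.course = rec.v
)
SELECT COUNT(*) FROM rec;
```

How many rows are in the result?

4

Base: (package, dist=0).
Iteration 1: edges from {package} -> (clean, dist=1), (scan, dist=1).
Iteration 2: edges from {clean,scan} -> (scan, dist=2).
Iteration 3: no outgoing edges from {scan}; recursion stops.
Total rows emitted: 4.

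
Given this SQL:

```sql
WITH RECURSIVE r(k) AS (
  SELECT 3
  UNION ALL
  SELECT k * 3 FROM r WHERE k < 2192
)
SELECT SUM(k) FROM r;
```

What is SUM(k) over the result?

Base: k=3.
Iteration 1: 3 < 2192 holds -> k = 3 * 3 = 9.
Iteration 2: 9 < 2192 holds -> k = 9 * 3 = 27.
Iteration 3: 27 < 2192 holds -> k = 27 * 3 = 81.
Iteration 4: 81 < 2192 holds -> k = 81 * 3 = 243.
Iteration 5: 243 < 2192 holds -> k = 243 * 3 = 729.
Iteration 6: 729 < 2192 holds -> k = 729 * 3 = 2187.
Iteration 7: 2187 < 2192 holds -> k = 2187 * 3 = 6561.
Iteration 8: 6561 < 2192 fails; recursion stops.
SUM(k) = 3 + 9 + 27 + 81 + 243 + 729 + 2187 + 6561 = 9840.

9840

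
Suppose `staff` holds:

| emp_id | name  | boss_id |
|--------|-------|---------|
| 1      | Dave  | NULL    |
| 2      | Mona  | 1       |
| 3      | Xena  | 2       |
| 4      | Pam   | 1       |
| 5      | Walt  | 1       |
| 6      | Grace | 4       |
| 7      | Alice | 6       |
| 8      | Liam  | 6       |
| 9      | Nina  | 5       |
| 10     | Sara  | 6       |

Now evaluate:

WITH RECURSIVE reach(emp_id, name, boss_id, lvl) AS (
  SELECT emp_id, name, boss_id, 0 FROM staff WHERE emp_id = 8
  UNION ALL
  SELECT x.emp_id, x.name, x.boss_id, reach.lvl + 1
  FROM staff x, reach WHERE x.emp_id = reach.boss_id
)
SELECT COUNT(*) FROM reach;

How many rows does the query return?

4

Base: emp_id=8 (Liam), boss_id=6, lvl 0.
Iteration 1: join on emp_id=6 -> Grace (id 6, boss_id=4, lvl 1).
Iteration 2: join on emp_id=4 -> Pam (id 4, boss_id=1, lvl 2).
Iteration 3: join on emp_id=1 -> Dave (id 1, boss_id=NULL, lvl 3).
Iteration 4: boss_id is NULL; no match; recursion stops.
Total rows emitted: 4.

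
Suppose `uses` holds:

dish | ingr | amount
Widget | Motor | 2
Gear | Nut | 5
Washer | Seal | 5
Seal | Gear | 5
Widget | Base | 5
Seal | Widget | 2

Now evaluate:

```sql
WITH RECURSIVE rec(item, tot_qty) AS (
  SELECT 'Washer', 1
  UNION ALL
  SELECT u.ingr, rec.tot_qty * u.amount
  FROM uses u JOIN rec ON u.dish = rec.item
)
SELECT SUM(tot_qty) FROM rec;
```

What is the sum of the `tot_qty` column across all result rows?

Base: (Washer, tot_qty=1).
Iteration 1: components of {Washer} -> Seal = 1*5 = 5.
Iteration 2: components of {Seal} -> Gear = 5*5 = 25, Widget = 5*2 = 10.
Iteration 3: components of {Gear,Widget} -> Base = 10*5 = 50, Motor = 10*2 = 20, Nut = 25*5 = 125.
Iteration 4: no further components; recursion stops.
SUM(tot_qty) = 1 + 5 + 25 + 10 + 125 + 50 + 20 = 236.

236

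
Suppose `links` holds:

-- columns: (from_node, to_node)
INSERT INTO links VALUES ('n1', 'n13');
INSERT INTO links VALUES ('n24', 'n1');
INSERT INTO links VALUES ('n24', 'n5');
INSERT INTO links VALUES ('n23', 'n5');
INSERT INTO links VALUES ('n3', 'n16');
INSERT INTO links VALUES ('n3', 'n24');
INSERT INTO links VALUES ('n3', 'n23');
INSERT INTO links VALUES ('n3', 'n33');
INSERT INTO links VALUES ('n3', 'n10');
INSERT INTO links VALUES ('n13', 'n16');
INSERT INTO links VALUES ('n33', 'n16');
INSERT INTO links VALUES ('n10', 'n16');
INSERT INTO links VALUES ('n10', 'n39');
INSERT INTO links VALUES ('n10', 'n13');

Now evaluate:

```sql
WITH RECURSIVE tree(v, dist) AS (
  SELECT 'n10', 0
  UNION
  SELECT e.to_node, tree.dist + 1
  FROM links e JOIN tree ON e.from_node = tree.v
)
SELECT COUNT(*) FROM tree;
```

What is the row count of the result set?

Base: (n10, dist=0).
Iteration 1: edges from {n10} -> (n13, dist=1), (n16, dist=1), (n39, dist=1).
Iteration 2: edges from {n13,n16,n39} -> (n16, dist=2).
Iteration 3: no outgoing edges from {n16}; recursion stops.
Total rows emitted: 5.

5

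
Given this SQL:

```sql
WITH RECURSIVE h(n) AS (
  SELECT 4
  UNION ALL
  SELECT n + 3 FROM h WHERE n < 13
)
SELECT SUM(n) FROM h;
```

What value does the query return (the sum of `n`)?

34

Base: n=4.
Iteration 1: 4 < 13 holds -> n = 4 + 3 = 7.
Iteration 2: 7 < 13 holds -> n = 7 + 3 = 10.
Iteration 3: 10 < 13 holds -> n = 10 + 3 = 13.
Iteration 4: 13 < 13 fails; recursion stops.
SUM(n) = 4 + 7 + 10 + 13 = 34.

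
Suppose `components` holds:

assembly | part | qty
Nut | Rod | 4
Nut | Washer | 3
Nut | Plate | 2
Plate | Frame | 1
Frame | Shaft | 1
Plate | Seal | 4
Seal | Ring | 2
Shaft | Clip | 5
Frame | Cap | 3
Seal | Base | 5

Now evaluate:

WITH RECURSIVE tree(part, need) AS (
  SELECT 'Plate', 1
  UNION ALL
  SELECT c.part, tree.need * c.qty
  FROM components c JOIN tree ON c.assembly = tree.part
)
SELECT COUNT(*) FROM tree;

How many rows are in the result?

Base: (Plate, need=1).
Iteration 1: components of {Plate} -> Frame = 1*1 = 1, Seal = 1*4 = 4.
Iteration 2: components of {Frame,Seal} -> Base = 4*5 = 20, Cap = 1*3 = 3, Ring = 4*2 = 8, Shaft = 1*1 = 1.
Iteration 3: components of {Base,Cap,Ring,Shaft} -> Clip = 1*5 = 5.
Iteration 4: no further components; recursion stops.
Total rows emitted: 8.

8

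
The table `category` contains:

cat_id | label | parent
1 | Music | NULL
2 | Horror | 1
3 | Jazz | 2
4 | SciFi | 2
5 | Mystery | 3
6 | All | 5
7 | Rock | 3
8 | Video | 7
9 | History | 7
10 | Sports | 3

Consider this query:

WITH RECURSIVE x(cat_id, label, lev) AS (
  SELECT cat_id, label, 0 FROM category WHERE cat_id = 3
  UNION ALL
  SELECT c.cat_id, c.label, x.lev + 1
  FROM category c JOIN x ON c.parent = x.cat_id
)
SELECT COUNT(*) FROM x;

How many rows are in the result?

Base: cat_id=3 (Jazz) at lev 0.
Iteration 1: rows with parent in {3} -> Mystery (id 5, lev 1), Rock (id 7, lev 1), Sports (id 10, lev 1).
Iteration 2: rows with parent in {5,7,10} -> All (id 6, lev 2), Video (id 8, lev 2), History (id 9, lev 2).
Iteration 3: no rows with parent in {6,8,9}; recursion stops.
Total rows emitted: 7.

7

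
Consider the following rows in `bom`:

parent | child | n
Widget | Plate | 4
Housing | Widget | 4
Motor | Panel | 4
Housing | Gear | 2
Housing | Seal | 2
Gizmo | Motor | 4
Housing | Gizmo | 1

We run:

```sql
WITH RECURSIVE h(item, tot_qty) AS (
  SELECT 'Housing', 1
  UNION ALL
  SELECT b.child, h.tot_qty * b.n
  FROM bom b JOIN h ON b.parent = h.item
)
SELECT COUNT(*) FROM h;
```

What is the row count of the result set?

8

Base: (Housing, tot_qty=1).
Iteration 1: components of {Housing} -> Gear = 1*2 = 2, Gizmo = 1*1 = 1, Seal = 1*2 = 2, Widget = 1*4 = 4.
Iteration 2: components of {Gear,Gizmo,Seal,Widget} -> Motor = 1*4 = 4, Plate = 4*4 = 16.
Iteration 3: components of {Motor,Plate} -> Panel = 4*4 = 16.
Iteration 4: no further components; recursion stops.
Total rows emitted: 8.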